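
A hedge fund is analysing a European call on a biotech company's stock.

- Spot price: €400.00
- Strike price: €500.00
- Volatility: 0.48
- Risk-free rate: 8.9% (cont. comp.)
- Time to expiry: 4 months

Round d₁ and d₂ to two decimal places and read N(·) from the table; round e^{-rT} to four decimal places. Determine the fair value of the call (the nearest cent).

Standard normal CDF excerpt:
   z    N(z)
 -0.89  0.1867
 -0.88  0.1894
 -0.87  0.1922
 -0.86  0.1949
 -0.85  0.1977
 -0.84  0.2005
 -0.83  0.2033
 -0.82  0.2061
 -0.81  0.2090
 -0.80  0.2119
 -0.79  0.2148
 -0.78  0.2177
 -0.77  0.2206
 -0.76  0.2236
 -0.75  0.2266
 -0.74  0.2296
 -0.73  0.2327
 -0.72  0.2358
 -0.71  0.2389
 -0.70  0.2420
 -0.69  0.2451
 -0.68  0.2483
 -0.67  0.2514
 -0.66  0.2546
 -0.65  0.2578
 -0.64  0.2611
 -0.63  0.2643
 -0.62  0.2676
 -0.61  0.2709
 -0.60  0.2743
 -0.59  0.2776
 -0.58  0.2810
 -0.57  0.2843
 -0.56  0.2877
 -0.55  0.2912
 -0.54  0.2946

€17.76

σ√T = 0.48 × 0.5774 = 0.2771
d₁ = [ln(400/500) + (0.089 + 0.48²/2)·0.3333] / 0.2771 = [-0.2231 + 0.0681] / 0.2771 = -0.5596 ≈ -0.56
d₂ = d₁ − σ√T = -0.5596 − 0.2771 = -0.8367 ≈ -0.84
e^(−rT) = e^(−0.089·0.3333) = 0.9708
N(d₁) = N(-0.56) = 0.2877;  N(d₂) = N(-0.84) = 0.2005
C = 400·0.2877 − 500·0.9708·0.2005 = 115.0800 − 97.3227 = 17.7573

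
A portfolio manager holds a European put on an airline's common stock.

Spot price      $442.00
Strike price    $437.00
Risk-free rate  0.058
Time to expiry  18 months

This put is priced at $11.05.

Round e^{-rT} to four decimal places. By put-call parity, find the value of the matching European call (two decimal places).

$52.45

e^(−rT) = e^(−0.058·1.5) = 0.9167
Put-call parity: C − P = S − K·e^(−rT) = 442 − 437·0.9167 = 442 − 400.5979 = 41.4021
C = P + (C − P) = 11.05 + (41.4021) = 52.4521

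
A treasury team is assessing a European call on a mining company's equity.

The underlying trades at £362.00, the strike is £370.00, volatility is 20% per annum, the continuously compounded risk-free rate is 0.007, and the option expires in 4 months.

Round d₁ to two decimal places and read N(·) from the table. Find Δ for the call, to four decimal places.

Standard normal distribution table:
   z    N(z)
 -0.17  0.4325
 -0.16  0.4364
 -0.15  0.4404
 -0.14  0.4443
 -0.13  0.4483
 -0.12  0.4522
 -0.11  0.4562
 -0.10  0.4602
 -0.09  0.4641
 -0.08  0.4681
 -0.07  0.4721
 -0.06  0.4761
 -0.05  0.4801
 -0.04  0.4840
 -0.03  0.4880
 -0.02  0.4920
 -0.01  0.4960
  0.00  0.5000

0.4562

T = 0.3333;  σ√T = 0.1155
ln(S/K) + (r + σ²/2)T = ln(362/370) + (0.007 + 0.2²/2)·0.3333 = -0.0219 + 0.0090 = -0.0129
d₁ = -0.0129 / 0.1155 = -0.1114 which rounds to -0.11
N(d₁) = N(-0.11) = 0.4562
Δ_call = N(d₁) = 0.4562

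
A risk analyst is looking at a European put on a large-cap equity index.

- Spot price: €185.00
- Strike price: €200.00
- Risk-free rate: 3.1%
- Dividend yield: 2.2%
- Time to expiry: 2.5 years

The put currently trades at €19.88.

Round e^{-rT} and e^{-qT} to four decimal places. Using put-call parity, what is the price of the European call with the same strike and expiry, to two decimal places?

e^(−qT) = e^(−0.022·2.5) = 0.9465;  e^(−rT) = e^(−0.031·2.5) = 0.9254
Put-call parity: C − P = S·e^(−qT) − K·e^(−rT) = 185·0.9465 − 200·0.9254 = 175.1025 − 185.0800 = -9.9775
C = P + (C − P) = 19.88 + (-9.9775) = 9.9025

€9.90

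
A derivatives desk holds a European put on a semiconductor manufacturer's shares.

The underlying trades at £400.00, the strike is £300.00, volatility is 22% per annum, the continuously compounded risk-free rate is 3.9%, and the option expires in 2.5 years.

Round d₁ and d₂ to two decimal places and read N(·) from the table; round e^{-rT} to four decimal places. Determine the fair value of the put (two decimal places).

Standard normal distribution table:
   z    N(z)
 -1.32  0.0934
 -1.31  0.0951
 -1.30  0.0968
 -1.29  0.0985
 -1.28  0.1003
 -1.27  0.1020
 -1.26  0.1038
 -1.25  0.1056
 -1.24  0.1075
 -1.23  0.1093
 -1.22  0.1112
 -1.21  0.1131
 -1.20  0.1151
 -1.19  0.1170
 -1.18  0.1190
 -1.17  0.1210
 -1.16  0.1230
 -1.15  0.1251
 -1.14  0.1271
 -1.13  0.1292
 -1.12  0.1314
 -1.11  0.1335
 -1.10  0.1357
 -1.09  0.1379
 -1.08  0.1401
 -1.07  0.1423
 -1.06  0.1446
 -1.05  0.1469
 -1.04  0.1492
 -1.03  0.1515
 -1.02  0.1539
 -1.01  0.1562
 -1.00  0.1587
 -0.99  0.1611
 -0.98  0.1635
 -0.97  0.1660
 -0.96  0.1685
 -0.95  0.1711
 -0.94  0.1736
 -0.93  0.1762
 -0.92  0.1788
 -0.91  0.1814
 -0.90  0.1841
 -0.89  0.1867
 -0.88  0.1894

σ√T = 0.22·√2.5 = 0.3479
d₁ = [ln(400/300) + (0.039 + 0.22²/2)·2.5] / 0.3479 = [0.2877 + 0.1580] / 0.3479 = 1.2812 ≈ 1.28
d₂ = d₁ − σ√T = 1.2812 − 0.3479 = 0.9334 ≈ 0.93
e^(−rT) = e^(−0.039·2.5) = 0.9071
P = 300·0.9071·N(-0.93) − 400·N(-1.28) = 300·0.9071·0.1762 − 400·0.1003 = 47.9493 − 40.1200 = 7.8293

£7.83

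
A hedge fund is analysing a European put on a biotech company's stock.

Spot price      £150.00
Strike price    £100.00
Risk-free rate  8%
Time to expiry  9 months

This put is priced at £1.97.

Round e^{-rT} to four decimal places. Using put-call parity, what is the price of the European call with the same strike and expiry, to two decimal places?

£57.79

exp(−rT) = exp(−0.08·0.75) = 0.9418
Put-call parity: C − P = S − K·e^(−rT) = 150 − 100·0.9418 = 150 − 94.1800 = 55.8200
C = P + (C − P) = 1.97 + (55.8200) = 57.7900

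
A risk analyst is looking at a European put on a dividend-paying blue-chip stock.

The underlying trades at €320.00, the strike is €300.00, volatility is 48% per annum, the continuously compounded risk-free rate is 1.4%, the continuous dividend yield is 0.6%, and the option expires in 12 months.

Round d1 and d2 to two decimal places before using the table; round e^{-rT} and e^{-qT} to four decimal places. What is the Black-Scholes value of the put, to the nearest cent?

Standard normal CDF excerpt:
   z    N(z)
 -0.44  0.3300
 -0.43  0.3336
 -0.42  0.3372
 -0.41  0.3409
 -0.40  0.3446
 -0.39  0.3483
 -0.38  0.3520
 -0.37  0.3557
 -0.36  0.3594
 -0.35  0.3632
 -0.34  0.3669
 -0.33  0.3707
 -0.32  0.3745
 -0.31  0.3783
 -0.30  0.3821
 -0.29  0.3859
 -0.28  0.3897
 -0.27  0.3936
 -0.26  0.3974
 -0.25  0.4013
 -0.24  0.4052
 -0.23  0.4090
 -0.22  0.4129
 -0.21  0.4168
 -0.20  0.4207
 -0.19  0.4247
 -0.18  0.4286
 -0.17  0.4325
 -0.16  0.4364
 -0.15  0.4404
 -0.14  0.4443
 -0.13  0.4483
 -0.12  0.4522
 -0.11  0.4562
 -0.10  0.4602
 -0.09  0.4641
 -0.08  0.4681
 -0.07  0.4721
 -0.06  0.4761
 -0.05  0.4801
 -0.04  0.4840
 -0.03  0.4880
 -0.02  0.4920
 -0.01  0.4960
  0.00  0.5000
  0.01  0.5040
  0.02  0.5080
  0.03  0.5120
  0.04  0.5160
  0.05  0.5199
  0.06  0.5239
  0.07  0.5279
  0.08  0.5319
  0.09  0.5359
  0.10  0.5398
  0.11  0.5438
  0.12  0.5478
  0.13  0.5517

T = 1;  σ√T = 0.4800
d₁ = [ln(320/300) + (0.014 − 0.006 + 0.48²/2)·1] / 0.4800 = [0.0645 + 0.1232] / 0.4800 = 0.3911 → 0.39
d₂ = d₁ − σ√T = 0.3911 − 0.4800 = -0.0889 → -0.09
e^(−qT) = e^(−0.006·1) = 0.9940;  e^(−rT) = e^(−0.014·1) = 0.9861
N(−d₂) = N(0.09) = 0.5359;  N(−d₁) = N(-0.39) = 0.3483
P = 300·0.9861·0.5359 − 320·0.9940·0.3483 = 158.5353 − 110.7873 = 47.7480

€47.75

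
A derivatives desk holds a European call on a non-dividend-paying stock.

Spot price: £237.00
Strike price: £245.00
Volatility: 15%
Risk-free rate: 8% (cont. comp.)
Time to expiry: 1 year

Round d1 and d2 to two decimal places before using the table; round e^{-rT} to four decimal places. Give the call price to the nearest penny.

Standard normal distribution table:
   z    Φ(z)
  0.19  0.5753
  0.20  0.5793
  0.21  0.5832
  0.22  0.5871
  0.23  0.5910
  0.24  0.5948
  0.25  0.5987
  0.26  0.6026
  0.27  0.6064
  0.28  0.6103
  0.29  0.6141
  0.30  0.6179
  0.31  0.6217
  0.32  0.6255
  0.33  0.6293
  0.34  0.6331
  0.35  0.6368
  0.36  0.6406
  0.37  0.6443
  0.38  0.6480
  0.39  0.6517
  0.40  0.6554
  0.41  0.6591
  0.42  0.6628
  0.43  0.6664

σ√T = 0.15 × 1.0000 = 0.1500
d₁ = [ln(237/245) + (0.08 + ½·0.15²)·1] / (σ√T) = (-0.0332 + 0.0912) / 0.1500 = 0.3870 which rounds to 0.39
d₂ = 0.3870 − 0.1500 = 0.2370 which rounds to 0.24
exp(−rT) = exp(−0.08·1) = 0.9231
N(d₁) = N(0.39) = 0.6517;  N(d₂) = N(0.24) = 0.5948
C = 237·0.6517 − 245·0.9231·0.5948 = 154.4529 − 134.5197 = 19.9332

£19.93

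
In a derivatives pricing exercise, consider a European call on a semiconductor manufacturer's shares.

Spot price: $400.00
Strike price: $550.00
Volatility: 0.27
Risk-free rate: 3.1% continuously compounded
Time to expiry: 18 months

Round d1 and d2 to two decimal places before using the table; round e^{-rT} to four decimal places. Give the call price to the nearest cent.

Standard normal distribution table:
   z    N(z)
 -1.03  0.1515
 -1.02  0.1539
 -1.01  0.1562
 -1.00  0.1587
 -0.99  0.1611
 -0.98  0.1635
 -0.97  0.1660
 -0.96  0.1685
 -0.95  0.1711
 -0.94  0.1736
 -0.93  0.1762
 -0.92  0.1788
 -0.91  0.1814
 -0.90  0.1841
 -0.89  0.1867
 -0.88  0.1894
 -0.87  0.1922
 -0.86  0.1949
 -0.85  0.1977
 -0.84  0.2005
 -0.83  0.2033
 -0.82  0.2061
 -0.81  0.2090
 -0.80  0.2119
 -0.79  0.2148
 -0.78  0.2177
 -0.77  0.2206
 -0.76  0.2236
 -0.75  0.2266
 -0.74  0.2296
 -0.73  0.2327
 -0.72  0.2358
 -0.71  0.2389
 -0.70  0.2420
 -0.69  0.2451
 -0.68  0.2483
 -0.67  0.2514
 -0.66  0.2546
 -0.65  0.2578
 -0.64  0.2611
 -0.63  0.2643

σ√T = 0.27·√1.5 = 0.3307
d₁ = [ln(400/550) + (0.031 + 0.27²/2)·1.5] / 0.3307 = [-0.3185 + 0.1012] / 0.3307 = -0.6571 which rounds to -0.66
d₂ = d₁ − σ√T = -0.6571 − 0.3307 = -0.9877 which rounds to -0.99
e^(−rT) = e^(−0.031·1.5) = 0.9546
N(d₁) = N(-0.66) = 0.2546;  N(d₂) = N(-0.99) = 0.1611
C = 400·0.2546 − 550·0.9546·0.1611 = 101.8400 − 84.5823 = 17.2577

$17.26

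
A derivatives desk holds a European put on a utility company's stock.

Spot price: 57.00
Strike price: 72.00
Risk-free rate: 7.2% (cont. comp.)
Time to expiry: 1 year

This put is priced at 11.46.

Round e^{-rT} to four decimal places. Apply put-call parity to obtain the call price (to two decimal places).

exp(−rT) = exp(−0.072·1) = 0.9305
Put-call parity: C − P = S − K·e^(−rT) = 57 − 72·0.9305 = 57 − 66.9960 = -9.9960
C = P + (C − P) = 11.46 + (-9.9960) = 1.4640

1.46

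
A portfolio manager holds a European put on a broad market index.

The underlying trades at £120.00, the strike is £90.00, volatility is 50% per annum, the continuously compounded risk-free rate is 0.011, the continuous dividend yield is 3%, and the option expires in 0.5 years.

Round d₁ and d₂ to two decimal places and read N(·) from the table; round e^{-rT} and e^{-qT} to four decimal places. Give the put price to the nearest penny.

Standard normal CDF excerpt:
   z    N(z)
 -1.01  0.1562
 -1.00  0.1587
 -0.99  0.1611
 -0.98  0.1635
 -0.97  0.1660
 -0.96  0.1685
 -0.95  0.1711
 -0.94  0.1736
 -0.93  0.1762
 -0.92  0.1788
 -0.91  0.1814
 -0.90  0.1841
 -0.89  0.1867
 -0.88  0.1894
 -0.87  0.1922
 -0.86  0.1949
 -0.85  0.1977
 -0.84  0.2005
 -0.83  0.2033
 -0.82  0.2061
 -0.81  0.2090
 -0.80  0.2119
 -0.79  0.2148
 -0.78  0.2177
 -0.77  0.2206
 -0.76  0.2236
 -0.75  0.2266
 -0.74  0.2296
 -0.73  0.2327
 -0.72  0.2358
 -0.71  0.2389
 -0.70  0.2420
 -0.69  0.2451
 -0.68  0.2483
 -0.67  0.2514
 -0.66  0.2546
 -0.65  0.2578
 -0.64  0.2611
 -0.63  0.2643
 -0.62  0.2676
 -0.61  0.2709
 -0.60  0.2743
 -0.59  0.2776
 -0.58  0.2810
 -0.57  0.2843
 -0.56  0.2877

£4.33

T = 0.5;  σ√T = 0.3536
d₁ = [ln(120/90) + (0.011 − 0.03 + 0.5²/2)·0.5] / 0.3536 = [0.2877 + 0.0530] / 0.3536 = 0.9636 ≈ 0.96
d₂ = d₁ − σ√T = 0.9636 − 0.3536 = 0.6100 ≈ 0.61
e^(−qT) = e^(−0.03·0.5) = 0.9851;  e^(−rT) = e^(−0.011·0.5) = 0.9945
N(−d₂) = N(-0.61) = 0.2709;  N(−d₁) = N(-0.96) = 0.1685
P = 90·0.9945·0.2709 − 120·0.9851·0.1685 = 24.2469 − 19.9187 = 4.3282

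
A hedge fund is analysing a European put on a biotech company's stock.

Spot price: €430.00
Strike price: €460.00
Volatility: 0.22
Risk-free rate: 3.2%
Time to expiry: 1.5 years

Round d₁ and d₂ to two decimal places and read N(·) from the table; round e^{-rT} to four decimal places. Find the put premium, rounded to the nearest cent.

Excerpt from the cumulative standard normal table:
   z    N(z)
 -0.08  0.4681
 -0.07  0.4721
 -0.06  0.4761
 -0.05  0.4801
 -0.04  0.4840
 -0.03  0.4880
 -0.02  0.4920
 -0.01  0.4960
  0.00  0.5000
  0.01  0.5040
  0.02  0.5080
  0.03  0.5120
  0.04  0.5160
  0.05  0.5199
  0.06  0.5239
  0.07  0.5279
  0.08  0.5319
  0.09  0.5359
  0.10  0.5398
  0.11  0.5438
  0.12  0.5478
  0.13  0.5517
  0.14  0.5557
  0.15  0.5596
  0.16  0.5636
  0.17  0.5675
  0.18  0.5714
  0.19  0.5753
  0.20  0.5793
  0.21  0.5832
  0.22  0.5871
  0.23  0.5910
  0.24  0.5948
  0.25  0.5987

σ√T = 0.22·√1.5 = 0.2694
ln(S/K) + (r + σ²/2)T = ln(430/460) + (0.032 + 0.22²/2)·1.5 = -0.0674 + 0.0843 = 0.0169
d₁ = 0.0169 / 0.2694 = 0.0626 ≈ 0.06
d₂ = d₁ − σ√T = 0.0626 − 0.2694 = -0.2069 ≈ -0.21
exp(−rT) = exp(−0.032·1.5) = 0.9531
P = 460·0.9531·N(0.21) − 430·N(-0.06) = 460·0.9531·0.5832 − 430·0.4761 = 255.6900 − 204.7230 = 50.9670

€50.97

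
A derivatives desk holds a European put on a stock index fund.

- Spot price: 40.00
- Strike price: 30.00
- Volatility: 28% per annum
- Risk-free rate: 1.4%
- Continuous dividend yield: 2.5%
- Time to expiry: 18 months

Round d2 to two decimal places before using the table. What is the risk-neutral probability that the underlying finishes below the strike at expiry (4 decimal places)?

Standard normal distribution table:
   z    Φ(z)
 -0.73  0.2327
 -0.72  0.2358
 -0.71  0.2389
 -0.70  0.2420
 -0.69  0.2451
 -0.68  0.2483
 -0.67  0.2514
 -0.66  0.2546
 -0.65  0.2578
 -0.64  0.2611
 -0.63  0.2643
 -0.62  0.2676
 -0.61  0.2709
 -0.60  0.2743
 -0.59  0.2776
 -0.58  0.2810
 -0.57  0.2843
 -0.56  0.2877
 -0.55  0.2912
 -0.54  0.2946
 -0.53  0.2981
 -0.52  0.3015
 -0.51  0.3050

σ√T = 0.28 × 1.2247 = 0.3429
d₁ = [ln(40/30) + (0.014 − 0.025 + 0.28²/2)·1.5] / 0.3429 = [0.2877 + 0.0423] / 0.3429 = 0.9622 ≈ 0.96
d₂ = d₁ − σ√T = 0.9622 − 0.3429 = 0.6193 ≈ 0.62
Pr(exercise) under Q = N(−d₂) = N(-0.62) = 0.2676

0.2676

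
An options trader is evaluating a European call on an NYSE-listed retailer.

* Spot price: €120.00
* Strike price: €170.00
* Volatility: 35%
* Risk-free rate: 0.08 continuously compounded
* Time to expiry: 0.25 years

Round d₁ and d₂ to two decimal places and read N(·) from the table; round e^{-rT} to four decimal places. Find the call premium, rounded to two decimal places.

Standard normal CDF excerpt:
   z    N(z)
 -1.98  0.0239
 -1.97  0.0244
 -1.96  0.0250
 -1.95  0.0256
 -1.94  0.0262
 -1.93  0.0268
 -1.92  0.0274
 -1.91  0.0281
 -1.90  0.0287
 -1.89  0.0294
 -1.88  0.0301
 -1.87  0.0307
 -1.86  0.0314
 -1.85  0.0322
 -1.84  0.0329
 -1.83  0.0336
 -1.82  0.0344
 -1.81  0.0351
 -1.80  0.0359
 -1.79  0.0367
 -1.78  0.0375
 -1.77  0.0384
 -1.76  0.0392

€0.24

σ√T = 0.35 × 0.5000 = 0.1750
d₁ = [ln(120/170) + (0.08 + 0.35²/2)·0.25] / 0.1750 = [-0.3483 + 0.0353] / 0.1750 = -1.7885 which rounds to -1.79
d₂ = d₁ − σ√T = -1.7885 − 0.1750 = -1.9635 which rounds to -1.96
exp(−rT) = exp(−0.08·0.25) = 0.9802
C = 120·N(-1.79) − 170·0.9802·N(-1.96) = 120·0.0367 − 170·0.9802·0.0250 = 4.4040 − 4.1658 = 0.2382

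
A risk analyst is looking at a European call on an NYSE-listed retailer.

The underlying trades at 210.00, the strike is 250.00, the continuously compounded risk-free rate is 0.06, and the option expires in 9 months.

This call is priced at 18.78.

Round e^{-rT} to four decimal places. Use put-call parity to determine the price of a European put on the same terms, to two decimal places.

47.78

exp(−rT) = exp(−0.06·0.75) = 0.9560
Put-call parity: C − P = S − K·e^(−rT) = 210 − 250·0.9560 = 210 − 239.0000 = -29.0000
P = C − (C − P) = 18.78 − (-29.0000) = 47.7800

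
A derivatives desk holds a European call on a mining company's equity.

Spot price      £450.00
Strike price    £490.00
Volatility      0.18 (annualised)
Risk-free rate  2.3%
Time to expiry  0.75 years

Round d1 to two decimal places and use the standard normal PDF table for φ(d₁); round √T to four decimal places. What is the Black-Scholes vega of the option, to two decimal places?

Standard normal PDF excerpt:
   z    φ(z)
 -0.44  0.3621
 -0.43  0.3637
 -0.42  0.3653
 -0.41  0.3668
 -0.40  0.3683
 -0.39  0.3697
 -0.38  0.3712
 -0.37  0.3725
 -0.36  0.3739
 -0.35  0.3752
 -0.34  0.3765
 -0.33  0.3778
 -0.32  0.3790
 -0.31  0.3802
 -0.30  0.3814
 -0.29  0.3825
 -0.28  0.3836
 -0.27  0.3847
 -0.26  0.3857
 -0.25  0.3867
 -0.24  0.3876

σ√T = 0.18 × 0.8660 = 0.1559
d₁ = [ln(450/490) + (0.023 + ½·0.18²)·0.75] / (σ√T) = (-0.0852 + 0.0294) / 0.1559 = -0.3577 ⇒ -0.36
√T = √0.75 = 0.8660
φ(d₁) = φ(-0.36) = 0.3739
vega = S·φ(d₁)·√T = 450·0.3739·0.8660 = 145.7088
(The put has the same vega.)

145.71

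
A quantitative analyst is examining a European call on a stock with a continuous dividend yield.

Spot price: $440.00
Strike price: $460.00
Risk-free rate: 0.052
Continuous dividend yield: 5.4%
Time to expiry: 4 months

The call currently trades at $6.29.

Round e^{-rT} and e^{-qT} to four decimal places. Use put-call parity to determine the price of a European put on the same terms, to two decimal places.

e^(−qT) = e^(−0.054·0.3333) = 0.9822;  e^(−rT) = e^(−0.052·0.3333) = 0.9828
Put-call parity: C − P = S·e^(−qT) − K·e^(−rT) = 440·0.9822 − 460·0.9828 = 432.1680 − 452.0880 = -19.9200
P = C − (C − P) = 6.29 − (-19.9200) = 26.2100

$26.21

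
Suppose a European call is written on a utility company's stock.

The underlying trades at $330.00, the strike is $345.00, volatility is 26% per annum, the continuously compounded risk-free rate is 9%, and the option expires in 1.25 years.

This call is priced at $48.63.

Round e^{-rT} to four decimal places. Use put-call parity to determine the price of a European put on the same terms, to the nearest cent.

exp(−rT) = exp(−0.09·1.25) = 0.8936
Put-call parity: C − P = S − K·e^(−rT) = 330 − 345·0.8936 = 330 − 308.2920 = 21.7080
P = C − (C − P) = 48.63 − (21.7080) = 26.9220

$26.92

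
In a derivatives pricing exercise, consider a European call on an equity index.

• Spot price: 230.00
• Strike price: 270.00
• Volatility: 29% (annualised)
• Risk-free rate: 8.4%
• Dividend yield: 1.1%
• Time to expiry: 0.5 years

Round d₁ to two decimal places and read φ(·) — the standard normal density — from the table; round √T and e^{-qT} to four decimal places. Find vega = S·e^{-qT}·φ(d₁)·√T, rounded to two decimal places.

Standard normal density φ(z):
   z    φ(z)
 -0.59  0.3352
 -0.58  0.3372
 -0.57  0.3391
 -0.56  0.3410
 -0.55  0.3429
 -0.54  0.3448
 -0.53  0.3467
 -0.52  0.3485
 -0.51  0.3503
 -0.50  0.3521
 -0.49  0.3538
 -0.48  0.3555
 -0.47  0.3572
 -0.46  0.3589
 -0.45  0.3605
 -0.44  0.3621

T = 0.5;  σ√T = 0.2051
d₁ = [ln(230/270) + (0.084 − 0.011 + 0.29²/2)·0.5] / 0.2051 = [-0.1603 + 0.0575] / 0.2051 = -0.5014 → -0.50
√T = √0.5 = 0.7071
φ(d₁) = φ(-0.50) = 0.3521
e^(−qT) = e^(−0.011·0.5) = 0.9945
vega = S·e^(−qT)·φ(d₁)·√T = 230·0.9945·0.3521·0.7071 = 56.9481

56.95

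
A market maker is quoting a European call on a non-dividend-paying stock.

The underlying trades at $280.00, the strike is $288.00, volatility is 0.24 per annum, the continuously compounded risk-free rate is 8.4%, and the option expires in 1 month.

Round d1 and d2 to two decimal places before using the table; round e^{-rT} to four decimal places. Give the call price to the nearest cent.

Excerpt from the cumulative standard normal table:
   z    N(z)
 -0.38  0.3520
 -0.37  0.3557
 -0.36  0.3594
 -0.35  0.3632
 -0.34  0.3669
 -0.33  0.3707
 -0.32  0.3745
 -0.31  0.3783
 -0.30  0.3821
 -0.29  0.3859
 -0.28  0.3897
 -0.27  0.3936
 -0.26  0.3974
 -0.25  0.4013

σ√T = 0.24 × 0.2887 = 0.0693
ln(S/K) + (r + σ²/2)T = ln(280/288) + (0.084 + 0.24²/2)·0.08333 = -0.0282 + 0.0094 = -0.0188
d₁ = -0.0188 / 0.0693 = -0.2709 ≈ -0.27
d₂ = d₁ − σ√T = -0.2709 − 0.0693 = -0.3402 ≈ -0.34
e^(−rT) = e^(−0.084·0.08333) = 0.9930
C = 280·N(-0.27) − 288·0.9930·N(-0.34) = 280·0.3936 − 288·0.9930·0.3669 = 110.2080 − 104.9275 = 5.2805

$5.28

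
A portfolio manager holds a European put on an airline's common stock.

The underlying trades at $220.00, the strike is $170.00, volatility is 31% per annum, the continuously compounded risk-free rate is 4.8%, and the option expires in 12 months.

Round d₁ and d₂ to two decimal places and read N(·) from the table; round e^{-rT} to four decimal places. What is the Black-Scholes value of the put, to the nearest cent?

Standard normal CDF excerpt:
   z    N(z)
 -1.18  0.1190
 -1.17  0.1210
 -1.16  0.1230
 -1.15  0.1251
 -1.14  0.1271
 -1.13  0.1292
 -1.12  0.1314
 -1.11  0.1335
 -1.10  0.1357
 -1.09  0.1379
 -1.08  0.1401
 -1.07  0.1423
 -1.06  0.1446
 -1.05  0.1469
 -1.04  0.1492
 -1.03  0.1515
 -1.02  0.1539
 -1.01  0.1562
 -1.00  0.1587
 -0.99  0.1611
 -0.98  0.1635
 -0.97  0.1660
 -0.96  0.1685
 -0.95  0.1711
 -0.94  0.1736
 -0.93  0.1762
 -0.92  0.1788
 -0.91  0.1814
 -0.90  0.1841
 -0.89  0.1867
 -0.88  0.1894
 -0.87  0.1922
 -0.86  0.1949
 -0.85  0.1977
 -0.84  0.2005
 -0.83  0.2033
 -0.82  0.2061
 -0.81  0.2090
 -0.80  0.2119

$4.98

σ√T = 0.31·√1 = 0.3100
d₁ = [ln(220/170) + (0.048 + 0.31²/2)·1] / 0.3100 = [0.2578 + 0.0960] / 0.3100 = 1.1415 → 1.14
d₂ = d₁ − σ√T = 1.1415 − 0.3100 = 0.8315 → 0.83
e^(−rT) = e^(−0.048·1) = 0.9531
N(−d₂) = N(-0.83) = 0.2033;  N(−d₁) = N(-1.14) = 0.1271
P = 170·0.9531·0.2033 − 220·0.1271 = 32.9401 − 27.9620 = 4.9781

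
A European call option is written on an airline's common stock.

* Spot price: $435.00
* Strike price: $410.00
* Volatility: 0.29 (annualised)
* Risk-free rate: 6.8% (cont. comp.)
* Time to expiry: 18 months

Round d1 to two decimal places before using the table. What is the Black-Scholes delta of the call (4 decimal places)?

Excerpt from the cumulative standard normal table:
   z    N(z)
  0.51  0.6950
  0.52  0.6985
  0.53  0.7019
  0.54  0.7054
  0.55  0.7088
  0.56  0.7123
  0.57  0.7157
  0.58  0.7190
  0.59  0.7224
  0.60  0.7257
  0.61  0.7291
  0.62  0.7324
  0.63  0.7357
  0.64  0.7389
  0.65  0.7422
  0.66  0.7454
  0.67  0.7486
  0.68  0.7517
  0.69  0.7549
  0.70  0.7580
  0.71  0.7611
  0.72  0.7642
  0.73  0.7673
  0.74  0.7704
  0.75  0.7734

T = 1.5;  σ√T = 0.3552
d₁ = [ln(435/410) + (0.068 + 0.29²/2)·1.5] / 0.3552 = [0.0592 + 0.1651] / 0.3552 = 0.6314 which rounds to 0.63
N(d₁) = N(0.63) = 0.7357
Δ_call = N(d₁) = 0.7357

0.7357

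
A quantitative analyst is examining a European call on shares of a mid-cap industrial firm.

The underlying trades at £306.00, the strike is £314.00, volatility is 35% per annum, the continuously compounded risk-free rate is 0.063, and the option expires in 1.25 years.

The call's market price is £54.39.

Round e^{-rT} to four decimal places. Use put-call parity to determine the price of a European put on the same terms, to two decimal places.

exp(−rT) = exp(−0.063·1.25) = 0.9243
Put-call parity: C − P = S − K·e^(−rT) = 306 − 314·0.9243 = 306 − 290.2302 = 15.7698
P = C − (C − P) = 54.39 − (15.7698) = 38.6202

£38.62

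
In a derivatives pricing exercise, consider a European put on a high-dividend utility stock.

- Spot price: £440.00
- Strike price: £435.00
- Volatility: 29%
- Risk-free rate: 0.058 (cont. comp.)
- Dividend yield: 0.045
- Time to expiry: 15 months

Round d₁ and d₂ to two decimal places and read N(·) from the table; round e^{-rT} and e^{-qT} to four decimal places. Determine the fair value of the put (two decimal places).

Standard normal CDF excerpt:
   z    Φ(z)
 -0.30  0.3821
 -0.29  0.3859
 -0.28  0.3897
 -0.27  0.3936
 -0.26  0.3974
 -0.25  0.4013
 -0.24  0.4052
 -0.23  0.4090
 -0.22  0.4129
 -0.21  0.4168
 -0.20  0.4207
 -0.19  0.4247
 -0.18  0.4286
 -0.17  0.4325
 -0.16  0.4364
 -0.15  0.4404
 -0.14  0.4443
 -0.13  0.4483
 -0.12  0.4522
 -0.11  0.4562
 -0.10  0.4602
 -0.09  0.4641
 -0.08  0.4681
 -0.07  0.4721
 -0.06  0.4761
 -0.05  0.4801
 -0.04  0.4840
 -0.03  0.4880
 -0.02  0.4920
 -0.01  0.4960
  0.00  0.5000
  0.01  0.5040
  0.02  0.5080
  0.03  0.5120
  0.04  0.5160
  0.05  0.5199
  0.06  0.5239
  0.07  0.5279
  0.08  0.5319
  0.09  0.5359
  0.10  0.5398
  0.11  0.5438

£48.29

T = 1.25;  σ√T = 0.3242
d₁ = [ln(440/435) + (0.058 − 0.045 + 0.29²/2)·1.25] / 0.3242 = [0.0114 + 0.0688] / 0.3242 = 0.2475 → 0.25
d₂ = d₁ − σ√T = 0.2475 − 0.3242 = -0.0767 → -0.08
exp(−qT) = exp(−0.045·1.25) = 0.9453;  exp(−rT) = exp(−0.058·1.25) = 0.9301
N(−d₂) = N(0.08) = 0.5319;  N(−d₁) = N(-0.25) = 0.4013
P = 435·0.9301·0.5319 − 440·0.9453·0.4013 = 215.2033 − 166.9135 = 48.2898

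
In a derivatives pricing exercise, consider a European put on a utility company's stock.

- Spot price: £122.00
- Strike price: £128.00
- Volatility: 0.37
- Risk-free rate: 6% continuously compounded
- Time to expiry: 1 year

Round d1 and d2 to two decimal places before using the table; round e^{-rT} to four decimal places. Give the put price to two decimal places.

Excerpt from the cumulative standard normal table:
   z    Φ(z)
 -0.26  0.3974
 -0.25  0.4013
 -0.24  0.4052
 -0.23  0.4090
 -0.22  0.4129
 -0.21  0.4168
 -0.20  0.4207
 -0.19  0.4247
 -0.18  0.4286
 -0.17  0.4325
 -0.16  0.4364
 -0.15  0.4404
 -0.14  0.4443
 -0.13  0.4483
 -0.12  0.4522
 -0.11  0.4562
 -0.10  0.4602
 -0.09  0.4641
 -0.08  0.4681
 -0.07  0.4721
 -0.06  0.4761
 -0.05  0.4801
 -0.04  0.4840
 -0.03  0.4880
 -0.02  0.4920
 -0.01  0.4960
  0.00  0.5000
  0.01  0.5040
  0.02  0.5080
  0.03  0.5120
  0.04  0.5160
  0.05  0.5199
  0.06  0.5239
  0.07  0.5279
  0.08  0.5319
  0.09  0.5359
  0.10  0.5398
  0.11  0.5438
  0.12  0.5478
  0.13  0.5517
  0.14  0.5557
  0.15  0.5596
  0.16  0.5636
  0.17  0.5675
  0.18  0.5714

£17.09

σ√T = 0.37 × 1.0000 = 0.3700
d₁ = [ln(122/128) + (0.06 + 0.37²/2)·1] / 0.3700 = [-0.0480 + 0.1285] / 0.3700 = 0.2174 which rounds to 0.22
d₂ = d₁ − σ√T = 0.2174 − 0.3700 = -0.1526 which rounds to -0.15
e^(−rT) = e^(−0.06·1) = 0.9418
N(−d₂) = N(0.15) = 0.5596;  N(−d₁) = N(-0.22) = 0.4129
P = 128·0.9418·0.5596 − 122·0.4129 = 67.4600 − 50.3738 = 17.0862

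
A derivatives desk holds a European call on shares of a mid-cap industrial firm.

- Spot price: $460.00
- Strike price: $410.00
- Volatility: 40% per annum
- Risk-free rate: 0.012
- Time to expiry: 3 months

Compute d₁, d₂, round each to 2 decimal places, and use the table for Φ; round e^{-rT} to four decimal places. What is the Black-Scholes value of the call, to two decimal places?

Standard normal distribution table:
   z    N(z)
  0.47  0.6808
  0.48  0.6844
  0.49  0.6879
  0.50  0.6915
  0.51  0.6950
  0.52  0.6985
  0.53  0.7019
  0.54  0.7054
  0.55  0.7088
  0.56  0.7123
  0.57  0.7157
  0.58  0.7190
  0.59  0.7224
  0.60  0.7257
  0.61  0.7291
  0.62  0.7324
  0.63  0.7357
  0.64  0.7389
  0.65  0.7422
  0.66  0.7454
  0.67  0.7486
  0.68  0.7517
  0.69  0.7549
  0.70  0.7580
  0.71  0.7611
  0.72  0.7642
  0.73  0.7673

T = 0.25;  σ√T = 0.2000
ln(S/K) + (r + σ²/2)T = ln(460/410) + (0.012 + 0.4²/2)·0.25 = 0.1151 + 0.0230 = 0.1381
d₁ = 0.1381 / 0.2000 = 0.6903 which rounds to 0.69
d₂ = d₁ − σ√T = 0.6903 − 0.2000 = 0.4903 which rounds to 0.49
exp(−rT) = exp(−0.012·0.25) = 0.9970
N(d₁) = N(0.69) = 0.7549;  N(d₂) = N(0.49) = 0.6879
C = 460·0.7549 − 410·0.9970·0.6879 = 347.2540 − 281.1929 = 66.0611

$66.06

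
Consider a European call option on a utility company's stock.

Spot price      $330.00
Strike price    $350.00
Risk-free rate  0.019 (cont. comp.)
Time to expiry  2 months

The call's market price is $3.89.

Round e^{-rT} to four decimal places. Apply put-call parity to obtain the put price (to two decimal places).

exp(−rT) = exp(−0.019·0.1667) = 0.9968
Put-call parity: C − P = S − K·e^(−rT) = 330 − 350·0.9968 = 330 − 348.8800 = -18.8800
P = C − (C − P) = 3.89 − (-18.8800) = 22.7700

$22.77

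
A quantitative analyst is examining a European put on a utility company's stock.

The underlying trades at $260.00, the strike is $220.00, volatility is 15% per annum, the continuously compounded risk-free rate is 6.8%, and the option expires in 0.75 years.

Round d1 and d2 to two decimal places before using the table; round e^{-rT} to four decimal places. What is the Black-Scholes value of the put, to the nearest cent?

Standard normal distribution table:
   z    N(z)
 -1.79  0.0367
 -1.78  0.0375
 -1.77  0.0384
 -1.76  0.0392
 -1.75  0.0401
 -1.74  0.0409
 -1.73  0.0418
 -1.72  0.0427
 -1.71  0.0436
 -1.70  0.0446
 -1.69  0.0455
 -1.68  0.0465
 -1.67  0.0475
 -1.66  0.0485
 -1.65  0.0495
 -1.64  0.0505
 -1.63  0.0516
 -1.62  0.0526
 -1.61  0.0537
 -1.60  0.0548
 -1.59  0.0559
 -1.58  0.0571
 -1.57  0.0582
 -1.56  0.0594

$0.59

σ√T = 0.15·√0.75 = 0.1299
d₁ = [ln(260/220) + (0.068 + 0.15²/2)·0.75] / 0.1299 = [0.1671 + 0.0594] / 0.1299 = 1.7435 which rounds to 1.74
d₂ = d₁ − σ√T = 1.7435 − 0.1299 = 1.6136 which rounds to 1.61
exp(−rT) = exp(−0.068·0.75) = 0.9503
P = 220·0.9503·N(-1.61) − 260·N(-1.74) = 220·0.9503·0.0537 − 260·0.0409 = 11.2268 − 10.6340 = 0.5928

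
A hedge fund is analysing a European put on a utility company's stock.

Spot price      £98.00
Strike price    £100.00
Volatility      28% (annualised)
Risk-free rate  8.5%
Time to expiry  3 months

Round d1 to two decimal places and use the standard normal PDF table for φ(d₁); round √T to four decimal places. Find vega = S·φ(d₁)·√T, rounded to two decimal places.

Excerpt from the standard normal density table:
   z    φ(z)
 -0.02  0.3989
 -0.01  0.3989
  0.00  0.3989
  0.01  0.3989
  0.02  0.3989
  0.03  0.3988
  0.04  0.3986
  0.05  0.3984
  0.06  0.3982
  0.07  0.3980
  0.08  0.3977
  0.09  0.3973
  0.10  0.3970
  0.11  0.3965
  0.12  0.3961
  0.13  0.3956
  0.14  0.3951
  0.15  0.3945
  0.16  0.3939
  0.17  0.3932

σ√T = 0.28 × 0.5000 = 0.1400
d₁ = [ln(98/100) + (0.085 + 0.28²/2)·0.25] / 0.1400 = [-0.0202 + 0.0311] / 0.1400 = 0.0775 ≈ 0.08
√T = √0.25 = 0.5000
φ(d₁) = φ(0.08) = 0.3977
vega = S·φ(d₁)·√T = 98·0.3977·0.5000 = 19.4873

19.49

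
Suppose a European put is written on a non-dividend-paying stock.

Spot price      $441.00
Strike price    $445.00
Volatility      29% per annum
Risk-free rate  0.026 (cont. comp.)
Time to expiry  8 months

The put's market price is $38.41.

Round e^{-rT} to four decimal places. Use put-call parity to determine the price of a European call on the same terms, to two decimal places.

$42.06

exp(−rT) = exp(−0.026·0.6667) = 0.9828
Put-call parity: C − P = S − K·e^(−rT) = 441 − 445·0.9828 = 441 − 437.3460 = 3.6540
C = P + (C − P) = 38.41 + (3.6540) = 42.0640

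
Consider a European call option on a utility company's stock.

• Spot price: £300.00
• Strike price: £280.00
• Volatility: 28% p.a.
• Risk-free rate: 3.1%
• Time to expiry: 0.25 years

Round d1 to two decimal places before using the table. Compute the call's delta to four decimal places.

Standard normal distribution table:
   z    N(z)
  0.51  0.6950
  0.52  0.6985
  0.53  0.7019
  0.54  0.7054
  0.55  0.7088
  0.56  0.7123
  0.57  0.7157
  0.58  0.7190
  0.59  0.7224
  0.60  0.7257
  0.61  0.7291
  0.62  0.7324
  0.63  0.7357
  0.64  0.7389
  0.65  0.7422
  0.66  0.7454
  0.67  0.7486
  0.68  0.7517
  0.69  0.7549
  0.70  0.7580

0.7324

T = 0.25;  σ√T = 0.1400
d₁ = [ln(300/280) + (0.031 + 0.28²/2)·0.25] / 0.1400 = [0.0690 + 0.0176] / 0.1400 = 0.6182 ⇒ 0.62
N(d₁) = N(0.62) = 0.7324
Δ_call = N(d₁) = 0.7324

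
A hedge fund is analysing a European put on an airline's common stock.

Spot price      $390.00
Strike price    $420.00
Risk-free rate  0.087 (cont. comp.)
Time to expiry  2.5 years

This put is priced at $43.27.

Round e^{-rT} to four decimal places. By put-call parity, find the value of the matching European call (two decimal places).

$95.38

exp(−rT) = exp(−0.087·2.5) = 0.8045
Put-call parity: C − P = S − K·e^(−rT) = 390 − 420·0.8045 = 390 − 337.8900 = 52.1100
C = P + (C − P) = 43.27 + (52.1100) = 95.3800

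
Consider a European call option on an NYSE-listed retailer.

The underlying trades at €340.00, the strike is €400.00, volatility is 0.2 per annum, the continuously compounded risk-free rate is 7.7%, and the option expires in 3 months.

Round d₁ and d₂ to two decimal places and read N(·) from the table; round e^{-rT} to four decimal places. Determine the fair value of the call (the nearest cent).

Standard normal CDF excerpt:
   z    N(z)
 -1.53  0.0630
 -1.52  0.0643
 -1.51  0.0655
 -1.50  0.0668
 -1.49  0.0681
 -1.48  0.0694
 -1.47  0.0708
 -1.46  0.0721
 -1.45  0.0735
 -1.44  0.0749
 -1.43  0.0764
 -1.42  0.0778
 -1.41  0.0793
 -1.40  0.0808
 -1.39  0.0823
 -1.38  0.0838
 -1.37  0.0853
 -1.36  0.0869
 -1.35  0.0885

€1.26

σ√T = 0.2 × 0.5000 = 0.1000
ln(S/K) + (r + σ²/2)T = ln(340/400) + (0.077 + 0.2²/2)·0.25 = -0.1625 + 0.0243 = -0.1383
d₁ = -0.1383 / 0.1000 = -1.3827 ⇒ -1.38
d₂ = d₁ − σ√T = -1.3827 − 0.1000 = -1.4827 ⇒ -1.48
e^(−rT) = e^(−0.077·0.25) = 0.9809
C = 340·N(-1.38) − 400·0.9809·N(-1.48) = 340·0.0838 − 400·0.9809·0.0694 = 28.4920 − 27.2298 = 1.2622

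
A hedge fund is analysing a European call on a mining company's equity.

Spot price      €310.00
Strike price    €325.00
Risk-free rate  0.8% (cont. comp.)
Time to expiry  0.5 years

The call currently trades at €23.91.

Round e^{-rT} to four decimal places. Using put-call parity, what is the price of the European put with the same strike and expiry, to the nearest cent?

exp(−rT) = exp(−0.008·0.5) = 0.9960
Put-call parity: C − P = S − K·e^(−rT) = 310 − 325·0.9960 = 310 − 323.7000 = -13.7000
P = C − (C − P) = 23.91 − (-13.7000) = 37.6100

€37.61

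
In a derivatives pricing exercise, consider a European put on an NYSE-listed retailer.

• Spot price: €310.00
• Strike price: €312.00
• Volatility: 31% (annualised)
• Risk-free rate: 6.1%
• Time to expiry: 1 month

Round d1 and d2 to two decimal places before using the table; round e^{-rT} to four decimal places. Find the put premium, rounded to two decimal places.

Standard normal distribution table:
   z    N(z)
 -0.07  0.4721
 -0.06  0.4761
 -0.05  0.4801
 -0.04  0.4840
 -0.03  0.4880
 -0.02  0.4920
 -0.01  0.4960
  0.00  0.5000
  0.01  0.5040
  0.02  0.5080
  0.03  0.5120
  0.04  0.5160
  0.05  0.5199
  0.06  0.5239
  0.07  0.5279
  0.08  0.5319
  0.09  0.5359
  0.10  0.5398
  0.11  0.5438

σ√T = 0.31·√0.08333 = 0.0895
d₁ = [ln(310/312) + (0.061 + 0.31²/2)·0.08333] / 0.0895 = [-0.0064 + 0.0091] / 0.0895 = 0.0297 → 0.03
d₂ = d₁ − σ√T = 0.0297 − 0.0895 = -0.0598 → -0.06
e^(−rT) = e^(−0.061·0.08333) = 0.9949
N(−d₂) = N(0.06) = 0.5239;  N(−d₁) = N(-0.03) = 0.4880
P = 312·0.9949·0.5239 − 310·0.4880 = 162.6232 − 151.2800 = 11.3432

€11.34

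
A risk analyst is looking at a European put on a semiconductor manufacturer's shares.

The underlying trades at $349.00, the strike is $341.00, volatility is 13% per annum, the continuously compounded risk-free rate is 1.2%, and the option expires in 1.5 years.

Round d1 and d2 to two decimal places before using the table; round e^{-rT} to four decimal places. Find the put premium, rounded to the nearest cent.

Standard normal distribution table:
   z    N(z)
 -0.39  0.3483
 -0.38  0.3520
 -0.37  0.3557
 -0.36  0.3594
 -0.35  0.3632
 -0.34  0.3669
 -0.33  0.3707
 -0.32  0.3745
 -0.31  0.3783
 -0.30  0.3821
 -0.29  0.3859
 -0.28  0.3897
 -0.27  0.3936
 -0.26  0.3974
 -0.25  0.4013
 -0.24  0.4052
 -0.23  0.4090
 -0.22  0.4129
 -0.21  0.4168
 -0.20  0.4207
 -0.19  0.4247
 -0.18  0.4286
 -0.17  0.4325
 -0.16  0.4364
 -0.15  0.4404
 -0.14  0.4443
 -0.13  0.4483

$15.50

σ√T = 0.13 × 1.2247 = 0.1592
d₁ = [ln(349/341) + (0.012 + 0.13²/2)·1.5] / 0.1592 = [0.0232 + 0.0307] / 0.1592 = 0.3383 ⇒ 0.34
d₂ = d₁ − σ√T = 0.3383 − 0.1592 = 0.1791 ⇒ 0.18
exp(−rT) = exp(−0.012·1.5) = 0.9822
N(−d₂) = N(-0.18) = 0.4286;  N(−d₁) = N(-0.34) = 0.3669
P = 341·0.9822·0.4286 − 349·0.3669 = 143.5511 − 128.0481 = 15.5030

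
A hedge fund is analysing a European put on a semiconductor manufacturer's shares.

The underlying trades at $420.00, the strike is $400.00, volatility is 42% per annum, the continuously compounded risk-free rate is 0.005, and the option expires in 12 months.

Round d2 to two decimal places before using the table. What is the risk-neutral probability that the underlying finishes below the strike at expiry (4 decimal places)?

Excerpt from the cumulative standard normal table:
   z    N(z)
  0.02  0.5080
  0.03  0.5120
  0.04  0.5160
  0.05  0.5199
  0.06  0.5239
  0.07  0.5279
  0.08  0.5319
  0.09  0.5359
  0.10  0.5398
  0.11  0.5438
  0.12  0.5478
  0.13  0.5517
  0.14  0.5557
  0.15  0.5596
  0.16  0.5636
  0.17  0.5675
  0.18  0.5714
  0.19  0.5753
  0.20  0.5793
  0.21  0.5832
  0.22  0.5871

0.5319

T = 1;  σ√T = 0.4200
d₁ = [ln(420/400) + (0.005 + ½·0.42²)·1] / (σ√T) = (0.0488 + 0.0932) / 0.4200 = 0.3381 → 0.34
d₂ = 0.3381 − 0.4200 = -0.0819 → -0.08
Risk-neutral Pr[S_T < K] = N(−d₂) = N(0.08) = 0.5319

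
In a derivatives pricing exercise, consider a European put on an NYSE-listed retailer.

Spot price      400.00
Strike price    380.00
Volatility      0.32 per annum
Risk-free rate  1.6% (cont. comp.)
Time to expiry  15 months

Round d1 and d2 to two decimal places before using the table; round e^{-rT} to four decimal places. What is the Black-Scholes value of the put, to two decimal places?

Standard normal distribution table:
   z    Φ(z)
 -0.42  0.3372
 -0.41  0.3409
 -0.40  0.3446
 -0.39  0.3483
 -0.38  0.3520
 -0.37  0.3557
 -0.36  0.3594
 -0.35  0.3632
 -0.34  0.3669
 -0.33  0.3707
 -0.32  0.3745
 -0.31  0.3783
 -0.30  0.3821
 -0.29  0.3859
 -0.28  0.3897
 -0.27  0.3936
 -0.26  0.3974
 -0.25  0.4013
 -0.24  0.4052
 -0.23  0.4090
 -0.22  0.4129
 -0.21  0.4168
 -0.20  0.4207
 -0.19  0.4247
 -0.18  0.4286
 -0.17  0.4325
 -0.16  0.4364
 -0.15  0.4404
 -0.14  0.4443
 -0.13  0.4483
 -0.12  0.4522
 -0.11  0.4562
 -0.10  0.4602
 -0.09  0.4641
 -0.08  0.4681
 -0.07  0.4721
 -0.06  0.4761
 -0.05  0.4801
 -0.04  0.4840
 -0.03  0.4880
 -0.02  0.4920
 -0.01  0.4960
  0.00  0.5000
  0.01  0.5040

T = 1.25;  σ√T = 0.3578
d₁ = [ln(400/380) + (0.016 + 0.32²/2)·1.25] / 0.3578 = [0.0513 + 0.0840] / 0.3578 = 0.3782 ⇒ 0.38
d₂ = d₁ − σ√T = 0.3782 − 0.3578 = 0.0204 ⇒ 0.02
e^(−rT) = e^(−0.016·1.25) = 0.9802
P = 380·0.9802·N(-0.02) − 400·N(-0.38) = 380·0.9802·0.4920 − 400·0.3520 = 183.2582 − 140.8000 = 42.4582

42.46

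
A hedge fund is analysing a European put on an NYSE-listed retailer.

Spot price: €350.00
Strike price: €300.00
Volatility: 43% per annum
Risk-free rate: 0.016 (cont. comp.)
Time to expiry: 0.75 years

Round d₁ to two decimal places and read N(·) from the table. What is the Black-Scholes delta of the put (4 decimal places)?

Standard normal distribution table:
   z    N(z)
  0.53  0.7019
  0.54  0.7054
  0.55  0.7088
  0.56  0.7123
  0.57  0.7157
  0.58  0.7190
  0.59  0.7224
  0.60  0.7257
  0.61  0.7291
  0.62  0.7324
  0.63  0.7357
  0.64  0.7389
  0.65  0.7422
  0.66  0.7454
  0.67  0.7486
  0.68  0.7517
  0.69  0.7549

σ√T = 0.43·√0.75 = 0.3724
ln(S/K) + (r + σ²/2)T = ln(350/300) + (0.016 + 0.43²/2)·0.75 = 0.1542 + 0.0813 = 0.2355
d₁ = 0.2355 / 0.3724 = 0.6324 → 0.63
N(d₁) = N(0.63) = 0.7357
Δ_put = N(d₁) − 1 = 0.7357 − 1 = -0.2643

-0.2643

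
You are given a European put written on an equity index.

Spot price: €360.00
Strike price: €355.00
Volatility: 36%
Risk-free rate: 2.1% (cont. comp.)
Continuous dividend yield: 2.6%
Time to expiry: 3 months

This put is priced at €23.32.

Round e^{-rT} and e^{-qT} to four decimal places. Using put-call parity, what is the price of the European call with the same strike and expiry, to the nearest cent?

e^(−qT) = e^(−0.026·0.25) = 0.9935;  e^(−rT) = e^(−0.021·0.25) = 0.9948
Put-call parity: C − P = S·e^(−qT) − K·e^(−rT) = 360·0.9935 − 355·0.9948 = 357.6600 − 353.1540 = 4.5060
C = P + (C − P) = 23.32 + (4.5060) = 27.8260

€27.83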